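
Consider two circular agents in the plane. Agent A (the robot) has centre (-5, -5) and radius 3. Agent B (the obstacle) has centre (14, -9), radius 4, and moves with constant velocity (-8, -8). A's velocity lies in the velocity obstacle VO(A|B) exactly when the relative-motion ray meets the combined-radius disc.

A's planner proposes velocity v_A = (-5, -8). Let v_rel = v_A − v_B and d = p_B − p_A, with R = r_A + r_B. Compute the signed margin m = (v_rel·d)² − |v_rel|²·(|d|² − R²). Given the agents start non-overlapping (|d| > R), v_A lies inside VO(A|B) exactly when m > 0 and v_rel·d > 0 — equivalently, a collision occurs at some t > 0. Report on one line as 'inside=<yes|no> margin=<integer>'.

d = (19, -4),  |d|² = 377;  R = 3+4 = 7,  c = 377−7² = 328
v_rel = (3, 0),  |v_rel|² = 9;  v_rel·d = (3)·(19) + (0)·(-4) = 57
9·t² − 114·t + 328 = 0  ⇒  m = 57² − 9·328 = 297
m = 297 > 0,  v_rel·d = 57 > 0  ⇒  inside

inside=yes margin=297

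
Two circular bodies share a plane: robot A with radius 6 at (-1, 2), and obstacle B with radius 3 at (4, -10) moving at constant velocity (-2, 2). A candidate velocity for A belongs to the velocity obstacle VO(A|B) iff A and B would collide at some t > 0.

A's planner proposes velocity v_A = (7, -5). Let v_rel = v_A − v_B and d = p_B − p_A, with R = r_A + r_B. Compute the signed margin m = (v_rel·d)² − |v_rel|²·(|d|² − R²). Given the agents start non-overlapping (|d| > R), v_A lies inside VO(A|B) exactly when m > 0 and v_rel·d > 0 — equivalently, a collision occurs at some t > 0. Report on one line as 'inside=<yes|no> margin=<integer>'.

d = (5, -12),  |d|² = 169;  R = 6+3 = 9,  c = 169−9² = 88
v_rel = (9, -7),  |v_rel|² = 130;  v_rel·d = (9)·(5) + (-7)·(-12) = 129
130·t² − 258·t + 88 = 0  ⇒  m = 129² − 130·88 = 5201
m = 5201 > 0,  v_rel·d = 129 > 0  ⇒  inside

inside=yes margin=5201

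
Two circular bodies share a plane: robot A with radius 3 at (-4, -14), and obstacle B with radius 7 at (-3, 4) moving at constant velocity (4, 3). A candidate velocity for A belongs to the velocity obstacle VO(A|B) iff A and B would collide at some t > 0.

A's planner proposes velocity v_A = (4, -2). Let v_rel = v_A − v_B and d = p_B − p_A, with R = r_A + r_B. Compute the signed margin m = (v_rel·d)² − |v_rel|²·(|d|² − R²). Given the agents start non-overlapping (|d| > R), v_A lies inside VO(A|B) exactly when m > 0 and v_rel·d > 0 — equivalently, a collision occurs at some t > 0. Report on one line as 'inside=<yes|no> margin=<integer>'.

d = (1, 18),  |d|² = 325;  R = 3+7 = 10,  c = 325−10² = 225
v_rel = (0, -5),  |v_rel|² = 25;  v_rel·d = (0)·(1) + (-5)·(18) = -90
25·t² + 180·t + 225 = 0  ⇒  m = (-90)² − 25·225 = 2475
m = 2475 > 0,  v_rel·d = -90 < 0  ⇒  outside

inside=no margin=2475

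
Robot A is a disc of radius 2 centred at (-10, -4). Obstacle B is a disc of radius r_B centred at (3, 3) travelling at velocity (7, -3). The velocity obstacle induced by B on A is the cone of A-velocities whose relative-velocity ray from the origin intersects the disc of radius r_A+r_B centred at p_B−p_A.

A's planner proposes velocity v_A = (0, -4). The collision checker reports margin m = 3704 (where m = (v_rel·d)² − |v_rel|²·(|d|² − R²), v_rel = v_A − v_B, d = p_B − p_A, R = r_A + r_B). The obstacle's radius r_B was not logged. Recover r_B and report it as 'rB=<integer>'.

m = 3704
d = (13, 7);  v_rel = (-7, -1),  |v_rel|² = 50
v_rel×d = (-7)·(7) − (-1)·(13) = -36
since m = R²·50 − (-36)²:  R² = (1296 + 3704) / 50 = 100
R = √100 = 10  ⇒  r_B = 10 − 2 = 8

rB=8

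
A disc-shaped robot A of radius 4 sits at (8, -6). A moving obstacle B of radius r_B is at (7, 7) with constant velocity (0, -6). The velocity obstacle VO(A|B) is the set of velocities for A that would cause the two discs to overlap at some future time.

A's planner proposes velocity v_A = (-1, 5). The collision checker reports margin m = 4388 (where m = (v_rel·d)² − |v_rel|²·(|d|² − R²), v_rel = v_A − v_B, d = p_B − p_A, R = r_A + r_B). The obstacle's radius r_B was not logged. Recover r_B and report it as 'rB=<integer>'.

m = 4388
d = (-1, 13);  v_rel = (-1, 11),  |v_rel|² = 122
v_rel×d = (-1)·(13) − (11)·(-1) = -2
since m = R²·122 − (-2)²:  R² = (4 + 4388) / 122 = 36
R = √36 = 6  ⇒  r_B = 6 − 4 = 2

rB=2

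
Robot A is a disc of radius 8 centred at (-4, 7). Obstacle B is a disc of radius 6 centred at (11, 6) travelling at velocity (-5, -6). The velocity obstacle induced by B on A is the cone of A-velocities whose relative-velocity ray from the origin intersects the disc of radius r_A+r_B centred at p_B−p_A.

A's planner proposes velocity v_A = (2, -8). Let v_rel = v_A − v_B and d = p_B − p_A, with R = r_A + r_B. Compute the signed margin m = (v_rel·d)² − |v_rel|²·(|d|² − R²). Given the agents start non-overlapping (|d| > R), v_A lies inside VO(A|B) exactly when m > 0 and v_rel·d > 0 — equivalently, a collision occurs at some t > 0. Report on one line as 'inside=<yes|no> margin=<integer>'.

d = (15, -1),  |d|² = 226;  R = 8+6 = 14,  c = 226−14² = 30
v_rel = (7, -2),  |v_rel|² = 53;  v_rel·d = (7)·(15) + (-2)·(-1) = 107
53·t² − 214·t + 30 = 0  ⇒  m = 107² − 53·30 = 9859
m = 9859 > 0,  v_rel·d = 107 > 0  ⇒  inside

inside=yes margin=9859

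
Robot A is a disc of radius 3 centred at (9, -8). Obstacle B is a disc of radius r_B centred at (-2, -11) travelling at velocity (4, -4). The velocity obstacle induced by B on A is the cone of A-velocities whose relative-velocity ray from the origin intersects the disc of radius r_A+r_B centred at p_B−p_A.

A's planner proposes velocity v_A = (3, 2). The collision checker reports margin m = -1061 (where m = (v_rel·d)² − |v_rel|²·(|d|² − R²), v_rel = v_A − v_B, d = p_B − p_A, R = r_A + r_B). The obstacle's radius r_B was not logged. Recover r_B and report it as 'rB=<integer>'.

m = -1061
d = (-11, -3);  v_rel = (-1, 6),  |v_rel|² = 37
v_rel×d = (-1)·(-3) − (6)·(-11) = 69
since m = R²·37 − 69²:  R² = (4761 + -1061) / 37 = 100
R = √100 = 10  ⇒  r_B = 10 − 3 = 7

rB=7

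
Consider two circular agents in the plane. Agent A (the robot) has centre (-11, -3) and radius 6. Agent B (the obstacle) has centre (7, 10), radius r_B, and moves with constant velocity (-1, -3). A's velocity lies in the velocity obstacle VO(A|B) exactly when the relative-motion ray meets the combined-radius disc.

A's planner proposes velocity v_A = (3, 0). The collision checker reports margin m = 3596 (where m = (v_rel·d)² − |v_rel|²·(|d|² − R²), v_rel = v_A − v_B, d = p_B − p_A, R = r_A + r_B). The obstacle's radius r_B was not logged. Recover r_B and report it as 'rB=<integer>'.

m = 3596
d = (18, 13);  v_rel = (4, 3),  |v_rel|² = 25
v_rel×d = (4)·(13) − (3)·(18) = -2
since m = R²·25 − (-2)²:  R² = (4 + 3596) / 25 = 144
R = √144 = 12  ⇒  r_B = 12 − 6 = 6

rB=6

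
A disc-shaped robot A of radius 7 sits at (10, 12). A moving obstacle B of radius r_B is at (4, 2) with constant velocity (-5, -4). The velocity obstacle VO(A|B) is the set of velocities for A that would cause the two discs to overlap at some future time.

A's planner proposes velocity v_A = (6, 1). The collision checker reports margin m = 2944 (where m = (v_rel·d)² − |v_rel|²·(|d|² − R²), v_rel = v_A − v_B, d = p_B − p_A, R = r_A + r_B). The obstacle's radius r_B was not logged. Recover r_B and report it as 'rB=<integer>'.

m = 2944
d = (-6, -10);  v_rel = (11, 5),  |v_rel|² = 146
v_rel×d = (11)·(-10) − (5)·(-6) = -80
since m = R²·146 − (-80)²:  R² = (6400 + 2944) / 146 = 64
R = √64 = 8  ⇒  r_B = 8 − 7 = 1

rB=1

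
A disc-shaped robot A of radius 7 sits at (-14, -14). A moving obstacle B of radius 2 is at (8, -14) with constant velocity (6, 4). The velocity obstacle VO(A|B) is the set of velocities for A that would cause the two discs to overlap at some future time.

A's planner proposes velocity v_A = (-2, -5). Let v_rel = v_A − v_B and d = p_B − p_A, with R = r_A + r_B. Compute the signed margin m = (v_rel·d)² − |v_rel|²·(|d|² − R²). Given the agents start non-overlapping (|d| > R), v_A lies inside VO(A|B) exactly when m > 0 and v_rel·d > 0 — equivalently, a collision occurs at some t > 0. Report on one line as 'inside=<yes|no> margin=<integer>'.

d = (22, 0),  |d|² = 484;  R = 7+2 = 9,  c = 484−9² = 403
v_rel = (-8, -9),  |v_rel|² = 145;  v_rel·d = (-8)·(22) + (-9)·(0) = -176
145·t² + 352·t + 403 = 0  ⇒  m = (-176)² − 145·403 = -27459
m = -27459 < 0,  v_rel·d = -176 < 0  ⇒  outside

inside=no margin=-27459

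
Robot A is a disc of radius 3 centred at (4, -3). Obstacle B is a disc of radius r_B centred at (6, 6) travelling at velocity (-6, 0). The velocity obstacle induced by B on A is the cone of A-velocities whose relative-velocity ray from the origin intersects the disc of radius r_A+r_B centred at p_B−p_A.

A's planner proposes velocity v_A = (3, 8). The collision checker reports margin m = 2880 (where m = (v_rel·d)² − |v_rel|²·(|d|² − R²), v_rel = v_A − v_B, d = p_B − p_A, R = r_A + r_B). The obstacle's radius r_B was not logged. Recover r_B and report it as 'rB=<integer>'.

m = 2880
d = (2, 9);  v_rel = (9, 8),  |v_rel|² = 145
v_rel×d = (9)·(9) − (8)·(2) = 65
since m = R²·145 − 65²:  R² = (4225 + 2880) / 145 = 49
R = √49 = 7  ⇒  r_B = 7 − 3 = 4

rB=4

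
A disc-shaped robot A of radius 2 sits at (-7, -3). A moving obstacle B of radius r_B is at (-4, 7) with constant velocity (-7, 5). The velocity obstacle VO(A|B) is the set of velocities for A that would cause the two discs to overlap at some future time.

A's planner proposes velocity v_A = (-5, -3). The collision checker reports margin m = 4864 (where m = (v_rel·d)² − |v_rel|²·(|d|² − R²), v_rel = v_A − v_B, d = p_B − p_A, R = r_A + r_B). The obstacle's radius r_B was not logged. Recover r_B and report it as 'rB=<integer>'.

m = 4864
d = (3, 10);  v_rel = (2, -8),  |v_rel|² = 68
v_rel×d = (2)·(10) − (-8)·(3) = 44
since m = R²·68 − 44²:  R² = (1936 + 4864) / 68 = 100
R = √100 = 10  ⇒  r_B = 10 − 2 = 8

rB=8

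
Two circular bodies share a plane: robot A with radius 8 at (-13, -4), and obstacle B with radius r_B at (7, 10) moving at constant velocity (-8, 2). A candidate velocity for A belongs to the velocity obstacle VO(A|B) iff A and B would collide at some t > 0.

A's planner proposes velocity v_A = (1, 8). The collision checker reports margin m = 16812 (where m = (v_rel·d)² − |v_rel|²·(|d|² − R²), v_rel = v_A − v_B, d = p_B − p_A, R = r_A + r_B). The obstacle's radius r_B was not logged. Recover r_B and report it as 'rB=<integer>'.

m = 16812
d = (20, 14);  v_rel = (9, 6),  |v_rel|² = 117
v_rel×d = (9)·(14) − (6)·(20) = 6
since m = R²·117 − 6²:  R² = (36 + 16812) / 117 = 144
R = √144 = 12  ⇒  r_B = 12 − 8 = 4

rB=4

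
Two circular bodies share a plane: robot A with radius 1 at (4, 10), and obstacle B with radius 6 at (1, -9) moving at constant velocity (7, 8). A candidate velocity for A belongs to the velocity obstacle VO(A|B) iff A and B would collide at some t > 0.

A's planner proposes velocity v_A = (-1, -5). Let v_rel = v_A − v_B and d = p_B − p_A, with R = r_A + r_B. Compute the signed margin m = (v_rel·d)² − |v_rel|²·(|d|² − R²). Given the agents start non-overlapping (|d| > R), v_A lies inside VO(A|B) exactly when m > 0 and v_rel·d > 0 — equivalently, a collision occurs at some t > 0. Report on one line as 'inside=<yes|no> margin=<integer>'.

d = (-3, -19),  |d|² = 370;  R = 1+6 = 7,  c = 370−7² = 321
v_rel = (-8, -13),  |v_rel|² = 233;  v_rel·d = (-8)·(-3) + (-13)·(-19) = 271
233·t² − 542·t + 321 = 0  ⇒  m = 271² − 233·321 = -1352
m = -1352 < 0,  v_rel·d = 271 > 0  ⇒  outside

inside=no margin=-1352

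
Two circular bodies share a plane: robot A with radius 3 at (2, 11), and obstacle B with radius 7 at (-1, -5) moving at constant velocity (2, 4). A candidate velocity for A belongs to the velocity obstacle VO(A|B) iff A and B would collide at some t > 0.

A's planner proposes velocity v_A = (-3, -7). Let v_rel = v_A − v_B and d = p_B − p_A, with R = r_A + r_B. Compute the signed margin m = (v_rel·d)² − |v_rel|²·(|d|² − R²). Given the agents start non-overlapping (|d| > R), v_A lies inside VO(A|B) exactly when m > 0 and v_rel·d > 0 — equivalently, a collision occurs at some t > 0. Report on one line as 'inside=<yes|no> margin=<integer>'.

d = (-3, -16),  |d|² = 265;  R = 3+7 = 10,  c = 265−10² = 165
v_rel = (-5, -11),  |v_rel|² = 146;  v_rel·d = (-5)·(-3) + (-11)·(-16) = 191
146·t² − 382·t + 165 = 0  ⇒  m = 191² − 146·165 = 12391
m = 12391 > 0,  v_rel·d = 191 > 0  ⇒  inside

inside=yes margin=12391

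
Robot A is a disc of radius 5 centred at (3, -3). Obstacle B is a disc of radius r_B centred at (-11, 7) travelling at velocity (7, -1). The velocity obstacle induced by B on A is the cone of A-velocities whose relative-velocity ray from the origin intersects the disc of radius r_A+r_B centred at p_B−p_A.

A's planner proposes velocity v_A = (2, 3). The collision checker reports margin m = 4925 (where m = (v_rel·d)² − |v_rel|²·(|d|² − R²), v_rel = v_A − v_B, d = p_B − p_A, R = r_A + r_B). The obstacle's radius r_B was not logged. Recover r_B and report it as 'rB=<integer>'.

m = 4925
d = (-14, 10);  v_rel = (-5, 4),  |v_rel|² = 41
v_rel×d = (-5)·(10) − (4)·(-14) = 6
since m = R²·41 − 6²:  R² = (36 + 4925) / 41 = 121
R = √121 = 11  ⇒  r_B = 11 − 5 = 6

rB=6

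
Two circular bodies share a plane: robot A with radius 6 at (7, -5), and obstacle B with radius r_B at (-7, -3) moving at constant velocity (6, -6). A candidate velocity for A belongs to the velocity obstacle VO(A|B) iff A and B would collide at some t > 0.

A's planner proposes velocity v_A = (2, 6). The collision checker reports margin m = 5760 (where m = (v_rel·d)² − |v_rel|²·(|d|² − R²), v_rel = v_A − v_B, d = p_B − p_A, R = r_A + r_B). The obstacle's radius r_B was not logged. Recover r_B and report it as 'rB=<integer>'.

m = 5760
d = (-14, 2);  v_rel = (-4, 12),  |v_rel|² = 160
v_rel×d = (-4)·(2) − (12)·(-14) = 160
since m = R²·160 − 160²:  R² = (25600 + 5760) / 160 = 196
R = √196 = 14  ⇒  r_B = 14 − 6 = 8

rB=8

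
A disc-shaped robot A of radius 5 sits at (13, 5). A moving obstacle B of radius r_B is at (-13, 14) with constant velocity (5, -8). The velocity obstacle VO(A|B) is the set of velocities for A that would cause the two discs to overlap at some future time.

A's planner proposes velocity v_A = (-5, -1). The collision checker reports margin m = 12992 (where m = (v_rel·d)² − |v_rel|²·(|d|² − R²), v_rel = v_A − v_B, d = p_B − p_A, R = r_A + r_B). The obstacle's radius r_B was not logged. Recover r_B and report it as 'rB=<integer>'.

m = 12992
d = (-26, 9);  v_rel = (-10, 7),  |v_rel|² = 149
v_rel×d = (-10)·(9) − (7)·(-26) = 92
since m = R²·149 − 92²:  R² = (8464 + 12992) / 149 = 144
R = √144 = 12  ⇒  r_B = 12 − 5 = 7

rB=7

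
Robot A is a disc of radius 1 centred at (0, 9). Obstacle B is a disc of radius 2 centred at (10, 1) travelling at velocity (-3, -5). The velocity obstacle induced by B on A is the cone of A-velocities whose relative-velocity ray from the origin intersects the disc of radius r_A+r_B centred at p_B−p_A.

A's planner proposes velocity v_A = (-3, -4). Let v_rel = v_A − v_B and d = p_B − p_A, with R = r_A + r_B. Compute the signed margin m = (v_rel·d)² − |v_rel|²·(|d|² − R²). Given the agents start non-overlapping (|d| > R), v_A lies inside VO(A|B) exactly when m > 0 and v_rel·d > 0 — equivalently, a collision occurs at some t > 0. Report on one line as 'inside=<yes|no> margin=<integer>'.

d = (10, -8),  |d|² = 164;  R = 1+2 = 3,  c = 164−3² = 155
v_rel = (0, 1),  |v_rel|² = 1;  v_rel·d = (0)·(10) + (1)·(-8) = -8
1·t² + 16·t + 155 = 0  ⇒  m = (-8)² − 1·155 = -91
m = -91 < 0,  v_rel·d = -8 < 0  ⇒  outside

inside=no margin=-91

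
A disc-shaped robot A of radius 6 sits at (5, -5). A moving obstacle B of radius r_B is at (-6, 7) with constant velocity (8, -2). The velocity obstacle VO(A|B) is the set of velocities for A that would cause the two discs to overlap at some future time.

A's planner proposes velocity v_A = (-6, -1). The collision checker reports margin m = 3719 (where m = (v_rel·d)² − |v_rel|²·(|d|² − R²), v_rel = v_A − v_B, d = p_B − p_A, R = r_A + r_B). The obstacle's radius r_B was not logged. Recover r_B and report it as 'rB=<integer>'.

m = 3719
d = (-11, 12);  v_rel = (-14, 1),  |v_rel|² = 197
v_rel×d = (-14)·(12) − (1)·(-11) = -157
since m = R²·197 − (-157)²:  R² = (24649 + 3719) / 197 = 144
R = √144 = 12  ⇒  r_B = 12 − 6 = 6

rB=6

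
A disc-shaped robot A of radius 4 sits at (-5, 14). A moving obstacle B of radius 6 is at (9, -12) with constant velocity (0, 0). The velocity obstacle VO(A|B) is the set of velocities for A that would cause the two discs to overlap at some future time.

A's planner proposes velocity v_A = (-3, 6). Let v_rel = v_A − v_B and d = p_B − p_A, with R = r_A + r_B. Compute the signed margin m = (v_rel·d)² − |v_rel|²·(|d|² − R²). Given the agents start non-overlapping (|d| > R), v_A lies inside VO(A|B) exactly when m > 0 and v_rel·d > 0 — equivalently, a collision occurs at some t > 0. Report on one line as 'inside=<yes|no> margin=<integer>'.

d = (14, -26),  |d|² = 872;  R = 4+6 = 10,  c = 872−10² = 772
v_rel = (-3, 6),  |v_rel|² = 45;  v_rel·d = (-3)·(14) + (6)·(-26) = -198
45·t² + 396·t + 772 = 0  ⇒  m = (-198)² − 45·772 = 4464
m = 4464 > 0,  v_rel·d = -198 < 0  ⇒  outside

inside=no margin=4464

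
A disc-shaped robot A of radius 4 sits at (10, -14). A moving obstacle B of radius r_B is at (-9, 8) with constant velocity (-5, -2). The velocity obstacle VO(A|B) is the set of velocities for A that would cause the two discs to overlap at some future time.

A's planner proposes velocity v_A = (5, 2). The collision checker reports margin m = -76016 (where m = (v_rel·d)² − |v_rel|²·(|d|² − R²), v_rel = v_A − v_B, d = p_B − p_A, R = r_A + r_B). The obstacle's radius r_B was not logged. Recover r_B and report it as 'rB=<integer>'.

m = -76016
d = (-19, 22);  v_rel = (10, 4),  |v_rel|² = 116
v_rel×d = (10)·(22) − (4)·(-19) = 296
since m = R²·116 − 296²:  R² = (87616 + -76016) / 116 = 100
R = √100 = 10  ⇒  r_B = 10 − 4 = 6

rB=6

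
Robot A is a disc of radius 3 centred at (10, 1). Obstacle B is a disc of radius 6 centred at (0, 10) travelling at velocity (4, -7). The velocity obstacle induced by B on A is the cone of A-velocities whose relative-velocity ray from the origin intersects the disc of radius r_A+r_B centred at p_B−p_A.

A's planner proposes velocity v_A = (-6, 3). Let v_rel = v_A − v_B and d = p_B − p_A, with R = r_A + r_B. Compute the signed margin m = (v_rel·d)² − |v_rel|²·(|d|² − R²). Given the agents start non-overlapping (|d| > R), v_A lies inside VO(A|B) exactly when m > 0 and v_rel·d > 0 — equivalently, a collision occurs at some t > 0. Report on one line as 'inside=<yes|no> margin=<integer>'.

d = (-10, 9),  |d|² = 181;  R = 3+6 = 9,  c = 181−9² = 100
v_rel = (-10, 10),  |v_rel|² = 200;  v_rel·d = (-10)·(-10) + (10)·(9) = 190
200·t² − 380·t + 100 = 0  ⇒  m = 190² − 200·100 = 16100
m = 16100 > 0,  v_rel·d = 190 > 0  ⇒  inside

inside=yes margin=16100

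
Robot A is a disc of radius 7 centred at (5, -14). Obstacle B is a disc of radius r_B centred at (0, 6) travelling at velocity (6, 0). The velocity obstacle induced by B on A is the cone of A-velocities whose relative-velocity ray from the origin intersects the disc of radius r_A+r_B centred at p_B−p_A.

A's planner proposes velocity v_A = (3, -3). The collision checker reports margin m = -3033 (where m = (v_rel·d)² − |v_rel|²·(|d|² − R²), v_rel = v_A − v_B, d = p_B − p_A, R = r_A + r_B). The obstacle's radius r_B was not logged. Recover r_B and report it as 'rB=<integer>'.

m = -3033
d = (-5, 20);  v_rel = (-3, -3),  |v_rel|² = 18
v_rel×d = (-3)·(20) − (-3)·(-5) = -75
since m = R²·18 − (-75)²:  R² = (5625 + -3033) / 18 = 144
R = √144 = 12  ⇒  r_B = 12 − 7 = 5

rB=5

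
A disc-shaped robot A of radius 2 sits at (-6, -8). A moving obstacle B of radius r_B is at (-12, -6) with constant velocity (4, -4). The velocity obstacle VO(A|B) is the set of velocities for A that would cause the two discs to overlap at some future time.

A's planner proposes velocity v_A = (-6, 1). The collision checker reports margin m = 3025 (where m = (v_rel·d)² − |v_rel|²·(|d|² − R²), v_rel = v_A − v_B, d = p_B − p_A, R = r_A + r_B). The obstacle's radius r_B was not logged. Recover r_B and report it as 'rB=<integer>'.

m = 3025
d = (-6, 2);  v_rel = (-10, 5),  |v_rel|² = 125
v_rel×d = (-10)·(2) − (5)·(-6) = 10
since m = R²·125 − 10²:  R² = (100 + 3025) / 125 = 25
R = √25 = 5  ⇒  r_B = 5 − 2 = 3

rB=3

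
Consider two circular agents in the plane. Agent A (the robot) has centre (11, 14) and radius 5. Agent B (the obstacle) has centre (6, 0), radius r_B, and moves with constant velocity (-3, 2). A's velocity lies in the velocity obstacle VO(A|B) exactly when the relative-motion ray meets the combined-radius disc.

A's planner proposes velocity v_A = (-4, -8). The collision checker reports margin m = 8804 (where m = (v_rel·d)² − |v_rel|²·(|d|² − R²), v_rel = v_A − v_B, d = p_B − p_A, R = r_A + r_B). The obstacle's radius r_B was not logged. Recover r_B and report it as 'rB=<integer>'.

m = 8804
d = (-5, -14);  v_rel = (-1, -10),  |v_rel|² = 101
v_rel×d = (-1)·(-14) − (-10)·(-5) = -36
since m = R²·101 − (-36)²:  R² = (1296 + 8804) / 101 = 100
R = √100 = 10  ⇒  r_B = 10 − 5 = 5

rB=5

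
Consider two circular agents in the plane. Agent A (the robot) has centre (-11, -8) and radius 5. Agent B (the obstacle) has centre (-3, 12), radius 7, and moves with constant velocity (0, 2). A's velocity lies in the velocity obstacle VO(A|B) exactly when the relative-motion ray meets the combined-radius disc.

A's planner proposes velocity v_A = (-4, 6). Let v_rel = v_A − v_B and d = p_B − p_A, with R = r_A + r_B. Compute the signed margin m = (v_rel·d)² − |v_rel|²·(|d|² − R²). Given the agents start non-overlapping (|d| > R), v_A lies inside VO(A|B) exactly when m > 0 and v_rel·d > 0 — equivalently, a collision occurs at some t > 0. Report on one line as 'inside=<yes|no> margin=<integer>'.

d = (8, 20),  |d|² = 464;  R = 5+7 = 12,  c = 464−12² = 320
v_rel = (-4, 4),  |v_rel|² = 32;  v_rel·d = (-4)·(8) + (4)·(20) = 48
32·t² − 96·t + 320 = 0  ⇒  m = 48² − 32·320 = -7936
m = -7936 < 0,  v_rel·d = 48 > 0  ⇒  outside

inside=no margin=-7936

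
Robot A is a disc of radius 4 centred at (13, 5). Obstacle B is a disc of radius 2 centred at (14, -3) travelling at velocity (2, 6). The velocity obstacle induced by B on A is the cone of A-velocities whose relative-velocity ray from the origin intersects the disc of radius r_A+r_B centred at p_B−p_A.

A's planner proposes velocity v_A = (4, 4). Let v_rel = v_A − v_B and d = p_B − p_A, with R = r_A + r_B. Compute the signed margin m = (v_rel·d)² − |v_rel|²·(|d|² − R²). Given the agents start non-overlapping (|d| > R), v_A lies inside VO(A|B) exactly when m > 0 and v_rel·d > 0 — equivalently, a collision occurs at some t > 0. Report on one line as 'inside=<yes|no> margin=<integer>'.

d = (1, -8),  |d|² = 65;  R = 4+2 = 6,  c = 65−6² = 29
v_rel = (2, -2),  |v_rel|² = 8;  v_rel·d = (2)·(1) + (-2)·(-8) = 18
8·t² − 36·t + 29 = 0  ⇒  m = 18² − 8·29 = 92
m = 92 > 0,  v_rel·d = 18 > 0  ⇒  inside

inside=yes margin=92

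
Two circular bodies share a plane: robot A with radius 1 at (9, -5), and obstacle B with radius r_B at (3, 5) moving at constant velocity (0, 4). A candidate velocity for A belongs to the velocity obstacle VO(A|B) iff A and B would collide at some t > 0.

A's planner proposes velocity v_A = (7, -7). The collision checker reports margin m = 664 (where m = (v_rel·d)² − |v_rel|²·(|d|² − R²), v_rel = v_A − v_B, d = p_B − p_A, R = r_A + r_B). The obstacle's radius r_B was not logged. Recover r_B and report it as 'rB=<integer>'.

m = 664
d = (-6, 10);  v_rel = (7, -11),  |v_rel|² = 170
v_rel×d = (7)·(10) − (-11)·(-6) = 4
since m = R²·170 − 4²:  R² = (16 + 664) / 170 = 4
R = √4 = 2  ⇒  r_B = 2 − 1 = 1

rB=1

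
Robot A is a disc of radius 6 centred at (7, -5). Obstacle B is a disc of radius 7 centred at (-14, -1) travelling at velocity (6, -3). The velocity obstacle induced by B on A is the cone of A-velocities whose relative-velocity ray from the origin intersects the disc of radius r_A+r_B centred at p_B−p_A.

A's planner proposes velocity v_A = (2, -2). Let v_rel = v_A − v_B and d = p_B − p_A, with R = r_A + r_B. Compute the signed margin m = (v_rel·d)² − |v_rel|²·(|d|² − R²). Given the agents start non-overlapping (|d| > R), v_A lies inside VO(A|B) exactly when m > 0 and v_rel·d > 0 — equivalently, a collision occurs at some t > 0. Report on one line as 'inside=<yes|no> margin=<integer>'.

d = (-21, 4),  |d|² = 457;  R = 6+7 = 13,  c = 457−13² = 288
v_rel = (-4, 1),  |v_rel|² = 17;  v_rel·d = (-4)·(-21) + (1)·(4) = 88
17·t² − 176·t + 288 = 0  ⇒  m = 88² − 17·288 = 2848
m = 2848 > 0,  v_rel·d = 88 > 0  ⇒  inside

inside=yes margin=2848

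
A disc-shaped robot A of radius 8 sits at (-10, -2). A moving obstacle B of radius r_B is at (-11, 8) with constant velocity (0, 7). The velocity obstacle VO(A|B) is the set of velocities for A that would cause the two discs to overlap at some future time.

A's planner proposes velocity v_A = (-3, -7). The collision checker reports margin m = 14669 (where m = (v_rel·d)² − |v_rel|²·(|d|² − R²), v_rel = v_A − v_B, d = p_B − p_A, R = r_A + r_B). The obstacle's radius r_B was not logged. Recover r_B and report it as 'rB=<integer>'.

m = 14669
d = (-1, 10);  v_rel = (-3, -14),  |v_rel|² = 205
v_rel×d = (-3)·(10) − (-14)·(-1) = -44
since m = R²·205 − (-44)²:  R² = (1936 + 14669) / 205 = 81
R = √81 = 9  ⇒  r_B = 9 − 8 = 1

rB=1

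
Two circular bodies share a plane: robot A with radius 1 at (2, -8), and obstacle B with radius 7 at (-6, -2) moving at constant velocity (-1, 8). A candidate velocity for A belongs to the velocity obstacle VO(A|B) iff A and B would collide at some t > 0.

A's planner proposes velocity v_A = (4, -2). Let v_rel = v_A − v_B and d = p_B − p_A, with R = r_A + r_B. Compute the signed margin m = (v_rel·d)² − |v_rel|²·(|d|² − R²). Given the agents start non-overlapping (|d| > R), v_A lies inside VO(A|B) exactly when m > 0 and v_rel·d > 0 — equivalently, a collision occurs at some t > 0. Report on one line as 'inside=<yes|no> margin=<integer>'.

d = (-8, 6),  |d|² = 100;  R = 1+7 = 8,  c = 100−8² = 36
v_rel = (5, -10),  |v_rel|² = 125;  v_rel·d = (5)·(-8) + (-10)·(6) = -100
125·t² + 200·t + 36 = 0  ⇒  m = (-100)² − 125·36 = 5500
m = 5500 > 0,  v_rel·d = -100 < 0  ⇒  outside

inside=no margin=5500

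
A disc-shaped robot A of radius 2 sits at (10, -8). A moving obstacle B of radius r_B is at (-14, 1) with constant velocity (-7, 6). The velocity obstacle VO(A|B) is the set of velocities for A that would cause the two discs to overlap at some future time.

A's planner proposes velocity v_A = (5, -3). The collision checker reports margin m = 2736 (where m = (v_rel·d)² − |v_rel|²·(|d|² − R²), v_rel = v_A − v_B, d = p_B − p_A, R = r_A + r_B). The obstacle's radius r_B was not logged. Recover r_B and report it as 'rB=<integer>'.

m = 2736
d = (-24, 9);  v_rel = (12, -9),  |v_rel|² = 225
v_rel×d = (12)·(9) − (-9)·(-24) = -108
since m = R²·225 − (-108)²:  R² = (11664 + 2736) / 225 = 64
R = √64 = 8  ⇒  r_B = 8 − 2 = 6

rB=6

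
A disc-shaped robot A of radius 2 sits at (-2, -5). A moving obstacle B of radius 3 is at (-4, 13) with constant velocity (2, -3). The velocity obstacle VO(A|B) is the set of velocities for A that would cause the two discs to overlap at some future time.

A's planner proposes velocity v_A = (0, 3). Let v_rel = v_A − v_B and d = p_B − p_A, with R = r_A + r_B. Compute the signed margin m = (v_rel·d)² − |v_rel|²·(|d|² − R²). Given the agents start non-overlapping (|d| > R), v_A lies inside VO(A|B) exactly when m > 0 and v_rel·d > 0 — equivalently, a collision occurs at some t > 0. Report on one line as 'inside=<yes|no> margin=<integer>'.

d = (-2, 18),  |d|² = 328;  R = 2+3 = 5,  c = 328−5² = 303
v_rel = (-2, 6),  |v_rel|² = 40;  v_rel·d = (-2)·(-2) + (6)·(18) = 112
40·t² − 224·t + 303 = 0  ⇒  m = 112² − 40·303 = 424
m = 424 > 0,  v_rel·d = 112 > 0  ⇒  inside

inside=yes margin=424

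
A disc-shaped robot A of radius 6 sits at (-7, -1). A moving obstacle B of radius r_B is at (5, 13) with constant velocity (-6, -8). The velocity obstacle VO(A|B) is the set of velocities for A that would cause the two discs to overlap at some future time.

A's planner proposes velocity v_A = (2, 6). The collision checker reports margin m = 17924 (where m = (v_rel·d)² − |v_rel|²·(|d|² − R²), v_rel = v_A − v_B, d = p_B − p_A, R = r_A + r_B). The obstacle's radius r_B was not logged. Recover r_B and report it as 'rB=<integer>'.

m = 17924
d = (12, 14);  v_rel = (8, 14),  |v_rel|² = 260
v_rel×d = (8)·(14) − (14)·(12) = -56
since m = R²·260 − (-56)²:  R² = (3136 + 17924) / 260 = 81
R = √81 = 9  ⇒  r_B = 9 − 6 = 3

rB=3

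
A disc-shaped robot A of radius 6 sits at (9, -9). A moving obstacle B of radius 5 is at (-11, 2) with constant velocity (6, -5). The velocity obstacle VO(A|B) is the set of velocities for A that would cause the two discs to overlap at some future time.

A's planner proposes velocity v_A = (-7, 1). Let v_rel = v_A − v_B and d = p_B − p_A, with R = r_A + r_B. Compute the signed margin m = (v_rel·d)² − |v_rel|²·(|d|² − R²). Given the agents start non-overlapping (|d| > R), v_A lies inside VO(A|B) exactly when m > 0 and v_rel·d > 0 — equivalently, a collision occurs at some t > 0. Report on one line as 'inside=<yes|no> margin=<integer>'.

d = (-20, 11),  |d|² = 521;  R = 6+5 = 11,  c = 521−11² = 400
v_rel = (-13, 6),  |v_rel|² = 205;  v_rel·d = (-13)·(-20) + (6)·(11) = 326
205·t² − 652·t + 400 = 0  ⇒  m = 326² − 205·400 = 24276
m = 24276 > 0,  v_rel·d = 326 > 0  ⇒  inside

inside=yes margin=24276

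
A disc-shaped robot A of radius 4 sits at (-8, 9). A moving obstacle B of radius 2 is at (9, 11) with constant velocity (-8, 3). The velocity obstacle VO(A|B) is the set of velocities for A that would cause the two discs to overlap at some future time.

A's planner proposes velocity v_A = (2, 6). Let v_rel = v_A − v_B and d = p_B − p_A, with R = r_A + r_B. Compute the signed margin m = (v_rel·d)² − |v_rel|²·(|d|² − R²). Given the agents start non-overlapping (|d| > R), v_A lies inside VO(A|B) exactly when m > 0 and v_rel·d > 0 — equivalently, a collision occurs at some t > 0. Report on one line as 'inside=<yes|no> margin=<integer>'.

d = (17, 2),  |d|² = 293;  R = 4+2 = 6,  c = 293−6² = 257
v_rel = (10, 3),  |v_rel|² = 109;  v_rel·d = (10)·(17) + (3)·(2) = 176
109·t² − 352·t + 257 = 0  ⇒  m = 176² − 109·257 = 2963
m = 2963 > 0,  v_rel·d = 176 > 0  ⇒  inside

inside=yes margin=2963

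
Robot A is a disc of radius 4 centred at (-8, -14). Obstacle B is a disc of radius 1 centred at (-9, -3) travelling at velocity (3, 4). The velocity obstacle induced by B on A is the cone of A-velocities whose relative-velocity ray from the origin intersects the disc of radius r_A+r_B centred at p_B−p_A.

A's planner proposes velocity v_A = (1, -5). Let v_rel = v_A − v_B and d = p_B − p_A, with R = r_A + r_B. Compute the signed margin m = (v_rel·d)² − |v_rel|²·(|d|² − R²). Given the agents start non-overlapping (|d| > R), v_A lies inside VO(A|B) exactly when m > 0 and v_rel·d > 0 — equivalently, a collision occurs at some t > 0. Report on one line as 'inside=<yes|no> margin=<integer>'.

d = (-1, 11),  |d|² = 122;  R = 4+1 = 5,  c = 122−5² = 97
v_rel = (-2, -9),  |v_rel|² = 85;  v_rel·d = (-2)·(-1) + (-9)·(11) = -97
85·t² + 194·t + 97 = 0  ⇒  m = (-97)² − 85·97 = 1164
m = 1164 > 0,  v_rel·d = -97 < 0  ⇒  outside

inside=no margin=1164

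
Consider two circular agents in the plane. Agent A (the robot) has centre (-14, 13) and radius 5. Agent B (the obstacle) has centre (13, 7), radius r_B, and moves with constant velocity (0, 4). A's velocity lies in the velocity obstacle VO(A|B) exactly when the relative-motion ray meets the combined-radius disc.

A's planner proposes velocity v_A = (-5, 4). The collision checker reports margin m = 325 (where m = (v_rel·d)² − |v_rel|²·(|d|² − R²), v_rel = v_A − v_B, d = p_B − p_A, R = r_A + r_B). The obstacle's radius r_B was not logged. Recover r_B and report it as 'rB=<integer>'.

m = 325
d = (27, -6);  v_rel = (-5, 0),  |v_rel|² = 25
v_rel×d = (-5)·(-6) − (0)·(27) = 30
since m = R²·25 − 30²:  R² = (900 + 325) / 25 = 49
R = √49 = 7  ⇒  r_B = 7 − 5 = 2

rB=2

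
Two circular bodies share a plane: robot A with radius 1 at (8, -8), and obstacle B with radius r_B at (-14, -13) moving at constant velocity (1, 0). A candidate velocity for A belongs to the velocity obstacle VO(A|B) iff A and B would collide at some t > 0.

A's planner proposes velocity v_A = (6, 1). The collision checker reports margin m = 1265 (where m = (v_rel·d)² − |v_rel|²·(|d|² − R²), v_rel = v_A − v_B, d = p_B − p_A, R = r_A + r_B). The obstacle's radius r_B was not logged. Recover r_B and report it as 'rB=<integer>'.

m = 1265
d = (-22, -5);  v_rel = (5, 1),  |v_rel|² = 26
v_rel×d = (5)·(-5) − (1)·(-22) = -3
since m = R²·26 − (-3)²:  R² = (9 + 1265) / 26 = 49
R = √49 = 7  ⇒  r_B = 7 − 1 = 6

rB=6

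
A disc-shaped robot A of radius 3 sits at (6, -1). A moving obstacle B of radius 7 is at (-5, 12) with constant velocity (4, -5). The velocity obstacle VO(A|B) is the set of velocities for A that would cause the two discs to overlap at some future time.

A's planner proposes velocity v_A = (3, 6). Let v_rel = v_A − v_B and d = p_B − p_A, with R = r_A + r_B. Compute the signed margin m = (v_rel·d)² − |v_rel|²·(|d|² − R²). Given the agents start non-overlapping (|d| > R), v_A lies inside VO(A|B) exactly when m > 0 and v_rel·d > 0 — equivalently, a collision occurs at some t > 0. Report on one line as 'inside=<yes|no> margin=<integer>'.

d = (-11, 13),  |d|² = 290;  R = 3+7 = 10,  c = 290−10² = 190
v_rel = (-1, 11),  |v_rel|² = 122;  v_rel·d = (-1)·(-11) + (11)·(13) = 154
122·t² − 308·t + 190 = 0  ⇒  m = 154² − 122·190 = 536
m = 536 > 0,  v_rel·d = 154 > 0  ⇒  inside

inside=yes margin=536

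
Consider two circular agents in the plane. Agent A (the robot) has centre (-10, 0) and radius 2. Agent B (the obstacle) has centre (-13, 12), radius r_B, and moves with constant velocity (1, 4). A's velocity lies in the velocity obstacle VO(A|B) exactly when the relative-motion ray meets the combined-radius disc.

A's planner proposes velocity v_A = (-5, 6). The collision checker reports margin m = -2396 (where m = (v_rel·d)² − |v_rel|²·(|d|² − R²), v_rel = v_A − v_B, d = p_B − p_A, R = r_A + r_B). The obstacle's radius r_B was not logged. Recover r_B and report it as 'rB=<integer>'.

m = -2396
d = (-3, 12);  v_rel = (-6, 2),  |v_rel|² = 40
v_rel×d = (-6)·(12) − (2)·(-3) = -66
since m = R²·40 − (-66)²:  R² = (4356 + -2396) / 40 = 49
R = √49 = 7  ⇒  r_B = 7 − 2 = 5

rB=5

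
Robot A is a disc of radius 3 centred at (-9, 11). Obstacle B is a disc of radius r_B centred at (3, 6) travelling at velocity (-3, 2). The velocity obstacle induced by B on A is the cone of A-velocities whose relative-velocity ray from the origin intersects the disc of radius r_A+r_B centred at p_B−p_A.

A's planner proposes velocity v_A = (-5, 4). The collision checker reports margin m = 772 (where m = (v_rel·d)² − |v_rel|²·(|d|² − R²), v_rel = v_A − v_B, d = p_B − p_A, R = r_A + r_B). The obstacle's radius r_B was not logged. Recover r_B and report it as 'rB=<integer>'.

m = 772
d = (12, -5);  v_rel = (-2, 2),  |v_rel|² = 8
v_rel×d = (-2)·(-5) − (2)·(12) = -14
since m = R²·8 − (-14)²:  R² = (196 + 772) / 8 = 121
R = √121 = 11  ⇒  r_B = 11 − 3 = 8

rB=8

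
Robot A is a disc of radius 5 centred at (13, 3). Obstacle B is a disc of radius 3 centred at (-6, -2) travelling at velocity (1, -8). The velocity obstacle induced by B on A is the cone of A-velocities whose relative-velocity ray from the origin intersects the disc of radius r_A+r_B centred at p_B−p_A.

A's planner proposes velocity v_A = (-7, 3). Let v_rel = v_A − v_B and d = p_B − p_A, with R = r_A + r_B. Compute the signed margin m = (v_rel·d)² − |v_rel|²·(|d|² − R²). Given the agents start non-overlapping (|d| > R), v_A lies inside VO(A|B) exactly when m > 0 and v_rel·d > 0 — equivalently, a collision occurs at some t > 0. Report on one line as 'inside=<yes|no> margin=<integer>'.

d = (-19, -5),  |d|² = 386;  R = 5+3 = 8,  c = 386−8² = 322
v_rel = (-8, 11),  |v_rel|² = 185;  v_rel·d = (-8)·(-19) + (11)·(-5) = 97
185·t² − 194·t + 322 = 0  ⇒  m = 97² − 185·322 = -50161
m = -50161 < 0,  v_rel·d = 97 > 0  ⇒  outside

inside=no margin=-50161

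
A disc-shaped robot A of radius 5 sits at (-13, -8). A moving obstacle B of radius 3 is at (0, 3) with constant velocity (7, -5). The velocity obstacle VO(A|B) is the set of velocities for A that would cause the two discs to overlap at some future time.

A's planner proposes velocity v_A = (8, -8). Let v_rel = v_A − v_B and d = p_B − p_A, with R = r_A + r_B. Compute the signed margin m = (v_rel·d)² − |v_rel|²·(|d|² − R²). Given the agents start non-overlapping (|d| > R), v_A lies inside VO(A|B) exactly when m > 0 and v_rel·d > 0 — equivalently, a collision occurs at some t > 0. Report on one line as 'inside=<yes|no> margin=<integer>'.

d = (13, 11),  |d|² = 290;  R = 5+3 = 8,  c = 290−8² = 226
v_rel = (1, -3),  |v_rel|² = 10;  v_rel·d = (1)·(13) + (-3)·(11) = -20
10·t² + 40·t + 226 = 0  ⇒  m = (-20)² − 10·226 = -1860
m = -1860 < 0,  v_rel·d = -20 < 0  ⇒  outside

inside=no margin=-1860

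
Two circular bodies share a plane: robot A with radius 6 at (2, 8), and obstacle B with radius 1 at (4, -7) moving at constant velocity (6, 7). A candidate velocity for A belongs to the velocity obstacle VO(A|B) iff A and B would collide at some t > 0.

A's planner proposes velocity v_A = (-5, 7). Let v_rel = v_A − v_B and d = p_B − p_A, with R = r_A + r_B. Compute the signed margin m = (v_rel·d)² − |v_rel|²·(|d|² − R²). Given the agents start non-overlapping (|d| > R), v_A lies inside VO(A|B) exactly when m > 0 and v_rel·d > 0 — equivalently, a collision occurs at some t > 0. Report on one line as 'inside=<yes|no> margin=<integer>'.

d = (2, -15),  |d|² = 229;  R = 6+1 = 7,  c = 229−7² = 180
v_rel = (-11, 0),  |v_rel|² = 121;  v_rel·d = (-11)·(2) + (0)·(-15) = -22
121·t² + 44·t + 180 = 0  ⇒  m = (-22)² − 121·180 = -21296
m = -21296 < 0,  v_rel·d = -22 < 0  ⇒  outside

inside=no margin=-21296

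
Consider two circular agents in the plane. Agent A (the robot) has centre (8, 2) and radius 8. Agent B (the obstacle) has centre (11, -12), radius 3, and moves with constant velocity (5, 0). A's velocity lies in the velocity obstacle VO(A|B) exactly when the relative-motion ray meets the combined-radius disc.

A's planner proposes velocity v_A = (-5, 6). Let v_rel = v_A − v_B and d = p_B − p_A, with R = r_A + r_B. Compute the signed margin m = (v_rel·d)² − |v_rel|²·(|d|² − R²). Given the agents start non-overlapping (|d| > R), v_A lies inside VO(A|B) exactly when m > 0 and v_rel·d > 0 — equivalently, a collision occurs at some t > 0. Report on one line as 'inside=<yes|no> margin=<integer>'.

d = (3, -14),  |d|² = 205;  R = 8+3 = 11,  c = 205−11² = 84
v_rel = (-10, 6),  |v_rel|² = 136;  v_rel·d = (-10)·(3) + (6)·(-14) = -114
136·t² + 228·t + 84 = 0  ⇒  m = (-114)² − 136·84 = 1572
m = 1572 > 0,  v_rel·d = -114 < 0  ⇒  outside

inside=no margin=1572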